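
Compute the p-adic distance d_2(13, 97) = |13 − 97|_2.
d_2(13, 97) = 1/4

Step 1 — x − y = 13 − 97 = -84. Step 2 — v_2(-84) = 2 (factor: -84 = −(2^2 · 21); the sign does not affect v_p). Step 3 — |x − y|_2 = 2^{-2} = 1/4.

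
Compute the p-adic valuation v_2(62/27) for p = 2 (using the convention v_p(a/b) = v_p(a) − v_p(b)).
v_2(62/27) = 1

Factor powers of 2 from the numerator and denominator of the reduced fraction: 62 = 2^1 · 31 and 27 = 2^0 · 27. Apply v_p(a/b) = v_p(a) − v_p(b): v_2(62/27) = 1 − 0 = 1.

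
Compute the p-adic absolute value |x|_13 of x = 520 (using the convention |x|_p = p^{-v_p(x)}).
|520|_13 = 1/13

Step 1 — compute v_13(x) by factoring powers of 13 out of the numerator and denominator: v_13(520) = 1. Step 2 — apply |x|_p = p^{-v_p(x)} = 13^{-1} = 1/13.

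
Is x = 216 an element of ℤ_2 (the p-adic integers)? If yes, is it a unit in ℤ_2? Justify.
x ∈ ℤ_2 but not a unit; v_2(x) = 3 > 0

ℤ_2 = {x ∈ ℚ_2 : v_2(x) ≥ 0} and ℤ_2^× = {x ∈ ℤ_2 : v_2(x) = 0}. Here v_2(216) = v_2(num) − v_2(den) = 3; compare against these criteria.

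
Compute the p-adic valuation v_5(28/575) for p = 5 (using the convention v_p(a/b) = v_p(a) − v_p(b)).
v_5(28/575) = -2

Factor powers of 5 from the numerator and denominator of the reduced fraction: 28 = 5^0 · 28 and 575 = 5^2 · 23. Apply v_p(a/b) = v_p(a) − v_p(b): v_5(28/575) = 0 − 2 = -2.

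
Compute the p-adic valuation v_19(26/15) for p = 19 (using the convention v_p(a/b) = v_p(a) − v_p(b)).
v_19(26/15) = 0

Factor powers of 19 from the numerator and denominator of the reduced fraction: 26 = 19^0 · 26 and 15 = 19^0 · 15. Apply v_p(a/b) = v_p(a) − v_p(b): v_19(26/15) = 0 − 0 = 0.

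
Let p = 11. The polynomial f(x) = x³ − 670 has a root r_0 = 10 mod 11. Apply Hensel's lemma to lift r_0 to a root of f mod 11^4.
r_3 = 2925 (mod 14641)

Hensel: r_{i+1} = r_i − f(r_i)/f′(r_i) mod 11^{i+2}, where f′(x) = 3x². Iterate:
  r_0 = 10 (mod 11)
  r_1 = 21 (mod 121)
  r_2 = 263 (mod 1331)
  r_3 = 2925 (mod 14641)
Final: r = 2925 with f(r) ≡ 0 mod 11^4.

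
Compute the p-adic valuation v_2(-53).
v_2(-53) = 0

v_2(n) is the largest exponent k such that 2^k divides n. Factor out: -53 = -2^0 · 53. (Sign doesn't affect v_p.) So v_2(-53) = 0.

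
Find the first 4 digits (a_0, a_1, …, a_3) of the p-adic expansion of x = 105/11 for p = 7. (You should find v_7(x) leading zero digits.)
(a_0, …, a_3) = (0, 2, 5, 5)

v_7(105/11) = 1, so a_0 = ... = a_0 = 0. Factor out: x = 7^1 · u with u = 15/11 a unit in ℤ_7. Expand u iteratively via a_{v+i} = u_i mod 7, u_{i+1} = (u_i − a_{v+i})/7:
  u_0 = 15/11;  a_1 = 2;  u_1 = (u_0 − 2)/7 = -1/11
  u_1 = -1/11;  a_2 = 5;  u_2 = (u_1 − 5)/7 = -8/11
  u_2 = -8/11;  a_3 = 5;  u_3 = (u_2 − 5)/7 = -9/11
Digits: (0, 2, 5, 5).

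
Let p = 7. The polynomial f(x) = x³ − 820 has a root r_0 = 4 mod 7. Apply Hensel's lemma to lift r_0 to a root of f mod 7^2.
r_1 = 32 (mod 49)

Hensel: r_{i+1} = r_i − f(r_i)/f′(r_i) mod 7^{i+2}, where f′(x) = 3x². Iterate:
  r_0 = 4 (mod 7)
  r_1 = 32 (mod 49)
Final: r = 32 with f(r) ≡ 0 mod 7^2.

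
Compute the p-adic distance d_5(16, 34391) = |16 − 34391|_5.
d_5(16, 34391) = 1/3125

Step 1 — x − y = 16 − 34391 = -34375. Step 2 — v_5(-34375) = 5 (factor: -34375 = −(5^5 · 11); the sign does not affect v_p). Step 3 — |x − y|_5 = 5^{-5} = 1/3125.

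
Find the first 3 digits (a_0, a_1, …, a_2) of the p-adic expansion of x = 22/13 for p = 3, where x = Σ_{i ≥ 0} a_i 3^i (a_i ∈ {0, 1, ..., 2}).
(a_0, …, a_2) = (1, 0, 1)

v_3(22/13) = 0 (numerator and denominator both coprime to 3), so x ∈ ℤ_3^×. Compute digits iteratively via a_i = x_i mod 3, x_{i+1} = (x_i − a_i)/3, with x_0 = x:
  x_0 = 22/13;  a_0 = 1;  x_1 = (x_0 − 1)/3 = 3/13
  x_1 = 3/13;  a_1 = 0;  x_2 = (x_1 − 0)/3 = 1/13
  x_2 = 1/13;  a_2 = 1;  x_3 = (x_2 − 1)/3 = -4/13
Digits: (1, 0, 1).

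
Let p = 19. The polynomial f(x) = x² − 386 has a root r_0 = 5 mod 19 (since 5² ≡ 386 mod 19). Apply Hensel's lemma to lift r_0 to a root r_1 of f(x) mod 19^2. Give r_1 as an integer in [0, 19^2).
r_1 = 5 (mod 361)

Hensel's recurrence: r_{i+1} = r_i − f(r_i)·(f′(r_i))^{-1} mod 19^{i+2}, with f′(x) = 2x. Iterate:
  r_0 = 5 (mod 19)
  r_1 = 5 (mod 361)
Final: r_1 = 5, and one checks f(r_1) ≡ 0 mod 19^2.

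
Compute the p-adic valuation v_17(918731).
v_17(918731) = 4

v_17(n) is the largest exponent k such that 17^k divides n. Factor out: 918731 = 17^4 · 11. (Sign doesn't affect v_p.) So v_17(918731) = 4.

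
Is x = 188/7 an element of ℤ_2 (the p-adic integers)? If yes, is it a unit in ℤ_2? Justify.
x ∈ ℤ_2 but not a unit; v_2(x) = 2 > 0

ℤ_2 = {x ∈ ℚ_2 : v_2(x) ≥ 0} and ℤ_2^× = {x ∈ ℤ_2 : v_2(x) = 0}. Here v_2(188/7) = v_2(num) − v_2(den) = 2; compare against these criteria.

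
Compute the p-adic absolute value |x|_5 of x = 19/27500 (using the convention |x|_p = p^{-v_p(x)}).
|19/27500|_5 = 625

Step 1 — compute v_5(x) by factoring powers of 5 out of the numerator and denominator: v_5(19/27500) = -4. Step 2 — apply |x|_p = p^{-v_p(x)} = 5^{4} = 625.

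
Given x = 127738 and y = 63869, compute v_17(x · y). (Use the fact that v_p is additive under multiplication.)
v_17(8158498322) = 6

v_p(x) = 3 (factor: 127738 = 17^3 · 26); v_p(y) = 3 (factor: 63869 = 17^3 · 13). Additivity: v_p(xy) = v_p(x) + v_p(y) = 3 + 3 = 6. (Direct check: xy = 8158498322 = 17^6 · (338).)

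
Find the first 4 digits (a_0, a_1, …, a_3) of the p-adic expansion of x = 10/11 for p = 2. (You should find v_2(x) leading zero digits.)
(a_0, …, a_3) = (0, 1, 1, 1)

v_2(10/11) = 1, so a_0 = ... = a_0 = 0. Factor out: x = 2^1 · u with u = 5/11 a unit in ℤ_2. Expand u iteratively via a_{v+i} = u_i mod 2, u_{i+1} = (u_i − a_{v+i})/2:
  u_0 = 5/11;  a_1 = 1;  u_1 = (u_0 − 1)/2 = -3/11
  u_1 = -3/11;  a_2 = 1;  u_2 = (u_1 − 1)/2 = -7/11
  u_2 = -7/11;  a_3 = 1;  u_3 = (u_2 − 1)/2 = -9/11
Digits: (0, 1, 1, 1).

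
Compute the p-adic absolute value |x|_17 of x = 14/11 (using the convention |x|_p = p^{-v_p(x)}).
|14/11|_17 = 1

Step 1 — compute v_17(x) by factoring powers of 17 out of the numerator and denominator: v_17(14/11) = 0. Step 2 — apply |x|_p = p^{-v_p(x)} = 17^{0} = 1.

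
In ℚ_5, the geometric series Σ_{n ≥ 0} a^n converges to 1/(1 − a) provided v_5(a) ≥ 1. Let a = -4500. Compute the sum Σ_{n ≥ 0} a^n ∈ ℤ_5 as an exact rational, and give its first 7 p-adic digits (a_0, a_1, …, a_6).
Σ a^n = 1/(1 − a) = 1/4501;  first 7 digits = (1, 0, 0, 4, 2, 3, 0)

v_5(a) = 3 ≥ 1, so the series converges in ℤ_5 to 1/(1 − a) = 1/(1 − (-4500)) = 1/4501. Expand this rational in ℤ_5: compute digits iteratively via d_i = x_i mod 5, x_{i+1} = (x_i − d_i)/5. The first 7 digits are (1, 0, 0, 4, 2, 3, 0).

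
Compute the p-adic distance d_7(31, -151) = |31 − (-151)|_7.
d_7(31, -151) = 1/7

Step 1 — x − y = 31 − (-151) = 182. Step 2 — v_7(182) = 1 (factor: 182 = (7^1 · 26); the sign does not affect v_p). Step 3 — |x − y|_7 = 7^{-1} = 1/7.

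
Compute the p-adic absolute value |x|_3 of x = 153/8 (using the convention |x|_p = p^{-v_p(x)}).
|153/8|_3 = 1/9

Step 1 — compute v_3(x) by factoring powers of 3 out of the numerator and denominator: v_3(153/8) = 2. Step 2 — apply |x|_p = p^{-v_p(x)} = 3^{-2} = 1/9.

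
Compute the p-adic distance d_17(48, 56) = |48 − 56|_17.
d_17(48, 56) = 1

Step 1 — x − y = 48 − 56 = -8. Step 2 — v_17(-8) = 0 (factor: -8 = −(17^0 · 8); the sign does not affect v_p). Step 3 — |x − y|_17 = 17^{0} = 1.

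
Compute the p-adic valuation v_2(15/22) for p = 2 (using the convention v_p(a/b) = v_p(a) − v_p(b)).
v_2(15/22) = -1

Factor powers of 2 from the numerator and denominator of the reduced fraction: 15 = 2^0 · 15 and 22 = 2^1 · 11. Apply v_p(a/b) = v_p(a) − v_p(b): v_2(15/22) = 0 − 1 = -1.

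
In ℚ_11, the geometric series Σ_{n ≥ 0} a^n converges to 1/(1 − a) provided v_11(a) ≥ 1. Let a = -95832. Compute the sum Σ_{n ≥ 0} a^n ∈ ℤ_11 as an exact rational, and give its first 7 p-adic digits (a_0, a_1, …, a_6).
Σ a^n = 1/(1 − a) = 1/95833;  first 7 digits = (1, 0, 0, 5, 4, 10, 2)

v_11(a) = 3 ≥ 1, so the series converges in ℤ_11 to 1/(1 − a) = 1/(1 − (-95832)) = 1/95833. Expand this rational in ℤ_11: compute digits iteratively via d_i = x_i mod 11, x_{i+1} = (x_i − d_i)/11. The first 7 digits are (1, 0, 0, 5, 4, 10, 2).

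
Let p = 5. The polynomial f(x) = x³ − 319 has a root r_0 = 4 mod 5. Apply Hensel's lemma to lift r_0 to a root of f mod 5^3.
r_2 = 39 (mod 125)

Hensel: r_{i+1} = r_i − f(r_i)/f′(r_i) mod 5^{i+2}, where f′(x) = 3x². Iterate:
  r_0 = 4 (mod 5)
  r_1 = 14 (mod 25)
  r_2 = 39 (mod 125)
Final: r = 39 with f(r) ≡ 0 mod 5^3.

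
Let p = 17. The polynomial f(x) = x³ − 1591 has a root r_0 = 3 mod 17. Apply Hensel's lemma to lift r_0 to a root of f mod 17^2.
r_1 = 275 (mod 289)

Hensel: r_{i+1} = r_i − f(r_i)/f′(r_i) mod 17^{i+2}, where f′(x) = 3x². Iterate:
  r_0 = 3 (mod 17)
  r_1 = 275 (mod 289)
Final: r = 275 with f(r) ≡ 0 mod 17^2.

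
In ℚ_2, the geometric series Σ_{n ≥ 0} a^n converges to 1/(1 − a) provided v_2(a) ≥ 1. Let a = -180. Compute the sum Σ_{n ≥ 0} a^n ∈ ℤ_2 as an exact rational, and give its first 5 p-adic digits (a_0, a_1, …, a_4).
Σ a^n = 1/(1 − a) = 1/181;  first 5 digits = (1, 0, 1, 1, 1)

v_2(a) = 2 ≥ 1, so the series converges in ℤ_2 to 1/(1 − a) = 1/(1 − (-180)) = 1/181. Expand this rational in ℤ_2: compute digits iteratively via d_i = x_i mod 2, x_{i+1} = (x_i − d_i)/2. The first 5 digits are (1, 0, 1, 1, 1).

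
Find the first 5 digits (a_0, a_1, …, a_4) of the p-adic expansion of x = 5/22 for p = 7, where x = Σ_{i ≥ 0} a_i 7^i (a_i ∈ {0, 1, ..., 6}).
(a_0, …, a_4) = (5, 6, 0, 4, 1)

v_7(5/22) = 0 (numerator and denominator both coprime to 7), so x ∈ ℤ_7^×. Compute digits iteratively via a_i = x_i mod 7, x_{i+1} = (x_i − a_i)/7, with x_0 = x:
  x_0 = 5/22;  a_0 = 5;  x_1 = (x_0 − 5)/7 = -15/22
  x_1 = -15/22;  a_1 = 6;  x_2 = (x_1 − 6)/7 = -21/22
  x_2 = -21/22;  a_2 = 0;  x_3 = (x_2 − 0)/7 = -3/22
  x_3 = -3/22;  a_3 = 4;  x_4 = (x_3 − 4)/7 = -13/22
  x_4 = -13/22;  a_4 = 1;  x_5 = (x_4 − 1)/7 = -5/22
Digits: (5, 6, 0, 4, 1).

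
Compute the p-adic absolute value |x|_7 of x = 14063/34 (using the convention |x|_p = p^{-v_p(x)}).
|14063/34|_7 = 1/343

Step 1 — compute v_7(x) by factoring powers of 7 out of the numerator and denominator: v_7(14063/34) = 3. Step 2 — apply |x|_p = p^{-v_p(x)} = 7^{-3} = 1/343.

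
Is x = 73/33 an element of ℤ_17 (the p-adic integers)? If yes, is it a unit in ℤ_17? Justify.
x ∈ ℤ_17^× (unit); v_17(x) = 0

ℤ_17 = {x ∈ ℚ_17 : v_17(x) ≥ 0} and ℤ_17^× = {x ∈ ℤ_17 : v_17(x) = 0}. Here v_17(73/33) = v_17(num) − v_17(den) = 0; compare against these criteria.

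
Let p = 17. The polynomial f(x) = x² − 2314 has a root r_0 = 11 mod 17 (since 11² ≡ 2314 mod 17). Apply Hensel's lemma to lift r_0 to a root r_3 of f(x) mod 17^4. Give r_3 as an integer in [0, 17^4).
r_3 = 65937 (mod 83521)

Hensel's recurrence: r_{i+1} = r_i − f(r_i)·(f′(r_i))^{-1} mod 17^{i+2}, with f′(x) = 2x. Iterate:
  r_0 = 11 (mod 17)
  r_1 = 45 (mod 289)
  r_2 = 2068 (mod 4913)
  r_3 = 65937 (mod 83521)
Final: r_3 = 65937, and one checks f(r_3) ≡ 0 mod 17^4.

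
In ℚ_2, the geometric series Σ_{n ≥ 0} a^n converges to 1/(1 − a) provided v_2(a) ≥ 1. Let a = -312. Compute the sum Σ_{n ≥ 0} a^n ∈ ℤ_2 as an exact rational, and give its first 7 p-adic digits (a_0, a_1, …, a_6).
Σ a^n = 1/(1 − a) = 1/313;  first 7 digits = (1, 0, 0, 1, 0, 0, 0)

v_2(a) = 3 ≥ 1, so the series converges in ℤ_2 to 1/(1 − a) = 1/(1 − (-312)) = 1/313. Expand this rational in ℤ_2: compute digits iteratively via d_i = x_i mod 2, x_{i+1} = (x_i − d_i)/2. The first 7 digits are (1, 0, 0, 1, 0, 0, 0).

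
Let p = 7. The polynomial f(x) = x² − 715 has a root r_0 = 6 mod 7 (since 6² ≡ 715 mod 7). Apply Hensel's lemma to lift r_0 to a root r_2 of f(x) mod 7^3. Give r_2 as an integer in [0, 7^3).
r_2 = 83 (mod 343)

Hensel's recurrence: r_{i+1} = r_i − f(r_i)·(f′(r_i))^{-1} mod 7^{i+2}, with f′(x) = 2x. Iterate:
  r_0 = 6 (mod 7)
  r_1 = 34 (mod 49)
  r_2 = 83 (mod 343)
Final: r_2 = 83, and one checks f(r_2) ≡ 0 mod 7^3.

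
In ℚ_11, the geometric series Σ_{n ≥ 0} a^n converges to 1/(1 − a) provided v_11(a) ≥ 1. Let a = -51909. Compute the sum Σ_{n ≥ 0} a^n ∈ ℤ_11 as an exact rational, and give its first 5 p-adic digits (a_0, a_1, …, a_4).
Σ a^n = 1/(1 − a) = 1/51910;  first 5 digits = (1, 0, 0, 5, 7)

v_11(a) = 3 ≥ 1, so the series converges in ℤ_11 to 1/(1 − a) = 1/(1 − (-51909)) = 1/51910. Expand this rational in ℤ_11: compute digits iteratively via d_i = x_i mod 11, x_{i+1} = (x_i − d_i)/11. The first 5 digits are (1, 0, 0, 5, 7).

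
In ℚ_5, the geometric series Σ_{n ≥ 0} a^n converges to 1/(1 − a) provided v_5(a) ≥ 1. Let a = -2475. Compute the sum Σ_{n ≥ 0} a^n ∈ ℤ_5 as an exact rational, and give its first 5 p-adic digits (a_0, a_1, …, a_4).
Σ a^n = 1/(1 − a) = 1/2476;  first 5 digits = (1, 0, 1, 0, 2)

v_5(a) = 2 ≥ 1, so the series converges in ℤ_5 to 1/(1 − a) = 1/(1 − (-2475)) = 1/2476. Expand this rational in ℤ_5: compute digits iteratively via d_i = x_i mod 5, x_{i+1} = (x_i − d_i)/5. The first 5 digits are (1, 0, 1, 0, 2).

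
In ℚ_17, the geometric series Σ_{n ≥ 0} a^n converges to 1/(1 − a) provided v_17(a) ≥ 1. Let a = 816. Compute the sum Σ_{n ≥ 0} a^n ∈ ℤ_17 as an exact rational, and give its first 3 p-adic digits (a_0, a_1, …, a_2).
Σ a^n = 1/(1 − a) = -1/815;  first 3 digits = (1, 14, 11)

v_17(a) = 1 ≥ 1, so the series converges in ℤ_17 to 1/(1 − a) = 1/(1 − 816) = -1/815. Expand this rational in ℤ_17: compute digits iteratively via d_i = x_i mod 17, x_{i+1} = (x_i − d_i)/17. The first 3 digits are (1, 14, 11).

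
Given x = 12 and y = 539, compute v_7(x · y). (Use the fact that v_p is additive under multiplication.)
v_7(6468) = 2

v_p(x) = 0 (factor: 12 = 7^0 · 12); v_p(y) = 2 (factor: 539 = 7^2 · 11). Additivity: v_p(xy) = v_p(x) + v_p(y) = 0 + 2 = 2. (Direct check: xy = 6468 = 7^2 · (132).)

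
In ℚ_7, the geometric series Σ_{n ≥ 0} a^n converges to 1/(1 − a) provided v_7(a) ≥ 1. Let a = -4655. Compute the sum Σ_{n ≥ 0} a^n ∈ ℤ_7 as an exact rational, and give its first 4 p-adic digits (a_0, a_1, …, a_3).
Σ a^n = 1/(1 − a) = 1/4656;  first 4 digits = (1, 0, 3, 0)

v_7(a) = 2 ≥ 1, so the series converges in ℤ_7 to 1/(1 − a) = 1/(1 − (-4655)) = 1/4656. Expand this rational in ℤ_7: compute digits iteratively via d_i = x_i mod 7, x_{i+1} = (x_i − d_i)/7. The first 4 digits are (1, 0, 3, 0).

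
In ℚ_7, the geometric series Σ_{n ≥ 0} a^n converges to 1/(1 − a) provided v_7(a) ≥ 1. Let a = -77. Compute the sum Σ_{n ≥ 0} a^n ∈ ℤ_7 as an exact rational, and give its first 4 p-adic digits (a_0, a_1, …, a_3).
Σ a^n = 1/(1 − a) = 1/78;  first 4 digits = (1, 3, 0, 2)

v_7(a) = 1 ≥ 1, so the series converges in ℤ_7 to 1/(1 − a) = 1/(1 − (-77)) = 1/78. Expand this rational in ℤ_7: compute digits iteratively via d_i = x_i mod 7, x_{i+1} = (x_i − d_i)/7. The first 4 digits are (1, 3, 0, 2).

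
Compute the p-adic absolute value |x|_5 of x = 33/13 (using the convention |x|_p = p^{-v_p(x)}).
|33/13|_5 = 1

Step 1 — compute v_5(x) by factoring powers of 5 out of the numerator and denominator: v_5(33/13) = 0. Step 2 — apply |x|_p = p^{-v_p(x)} = 5^{0} = 1.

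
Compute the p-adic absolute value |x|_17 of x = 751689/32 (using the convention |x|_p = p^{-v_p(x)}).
|751689/32|_17 = 1/83521

Step 1 — compute v_17(x) by factoring powers of 17 out of the numerator and denominator: v_17(751689/32) = 4. Step 2 — apply |x|_p = p^{-v_p(x)} = 17^{-4} = 1/83521.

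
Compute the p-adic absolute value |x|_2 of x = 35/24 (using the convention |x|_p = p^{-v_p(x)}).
|35/24|_2 = 8

Step 1 — compute v_2(x) by factoring powers of 2 out of the numerator and denominator: v_2(35/24) = -3. Step 2 — apply |x|_p = p^{-v_p(x)} = 2^{3} = 8.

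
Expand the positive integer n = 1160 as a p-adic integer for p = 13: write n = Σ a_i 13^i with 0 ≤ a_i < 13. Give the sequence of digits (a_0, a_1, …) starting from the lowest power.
(a_0, a_1, …) = (3, 11, 6)

Repeated division by 13 gives the digits low-to-high: 1160 = 3 + 11·13^1 + 6·13^2. Digit sequence: (3, 11, 6).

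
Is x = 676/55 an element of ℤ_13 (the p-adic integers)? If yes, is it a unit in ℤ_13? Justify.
x ∈ ℤ_13 but not a unit; v_13(x) = 2 > 0

ℤ_13 = {x ∈ ℚ_13 : v_13(x) ≥ 0} and ℤ_13^× = {x ∈ ℤ_13 : v_13(x) = 0}. Here v_13(676/55) = v_13(num) − v_13(den) = 2; compare against these criteria.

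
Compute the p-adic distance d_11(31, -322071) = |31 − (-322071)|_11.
d_11(31, -322071) = 1/161051

Step 1 — x − y = 31 − (-322071) = 322102. Step 2 — v_11(322102) = 5 (factor: 322102 = (11^5 · 2); the sign does not affect v_p). Step 3 — |x − y|_11 = 11^{-5} = 1/161051.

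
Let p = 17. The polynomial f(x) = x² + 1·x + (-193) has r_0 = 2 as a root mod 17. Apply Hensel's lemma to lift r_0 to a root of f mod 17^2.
r_1 = 155 (mod 289)

Hensel: r_{i+1} = r_i − f(r_i)·(f′(r_i))^{-1} mod 17^{i+2}, f′(x) = 2x + 1. Iterate:
  r_0 = 2 (mod 17)
  r_1 = 155 (mod 289)
Final: r = 155 satisfies f(r) ≡ 0 mod 17^2.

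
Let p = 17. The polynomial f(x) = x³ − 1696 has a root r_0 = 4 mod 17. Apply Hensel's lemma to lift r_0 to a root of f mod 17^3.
r_2 = 4662 (mod 4913)

Hensel: r_{i+1} = r_i − f(r_i)/f′(r_i) mod 17^{i+2}, where f′(x) = 3x². Iterate:
  r_0 = 4 (mod 17)
  r_1 = 38 (mod 289)
  r_2 = 4662 (mod 4913)
Final: r = 4662 with f(r) ≡ 0 mod 17^3.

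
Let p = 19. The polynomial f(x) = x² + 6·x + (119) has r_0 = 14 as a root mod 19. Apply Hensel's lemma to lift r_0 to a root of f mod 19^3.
r_2 = 2370 (mod 6859)

Hensel: r_{i+1} = r_i − f(r_i)·(f′(r_i))^{-1} mod 19^{i+2}, f′(x) = 2x + 6. Iterate:
  r_0 = 14 (mod 19)
  r_1 = 204 (mod 361)
  r_2 = 2370 (mod 6859)
Final: r = 2370 satisfies f(r) ≡ 0 mod 19^3.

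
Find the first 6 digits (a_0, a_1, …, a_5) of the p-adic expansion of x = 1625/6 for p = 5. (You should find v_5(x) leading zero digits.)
(a_0, …, a_5) = (0, 0, 0, 3, 4, 0)

v_5(1625/6) = 3, so a_0 = ... = a_2 = 0. Factor out: x = 5^3 · u with u = 13/6 a unit in ℤ_5. Expand u iteratively via a_{v+i} = u_i mod 5, u_{i+1} = (u_i − a_{v+i})/5:
  u_0 = 13/6;  a_3 = 3;  u_1 = (u_0 − 3)/5 = -1/6
  u_1 = -1/6;  a_4 = 4;  u_2 = (u_1 − 4)/5 = -5/6
  u_2 = -5/6;  a_5 = 0;  u_3 = (u_2 − 0)/5 = -1/6
Digits: (0, 0, 0, 3, 4, 0).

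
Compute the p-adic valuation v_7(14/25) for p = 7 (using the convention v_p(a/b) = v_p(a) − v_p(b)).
v_7(14/25) = 1

Factor powers of 7 from the numerator and denominator of the reduced fraction: 14 = 7^1 · 2 and 25 = 7^0 · 25. Apply v_p(a/b) = v_p(a) − v_p(b): v_7(14/25) = 1 − 0 = 1.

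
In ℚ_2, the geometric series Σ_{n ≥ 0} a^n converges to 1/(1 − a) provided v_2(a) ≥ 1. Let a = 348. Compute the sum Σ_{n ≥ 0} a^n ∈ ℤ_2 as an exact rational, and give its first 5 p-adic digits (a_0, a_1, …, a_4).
Σ a^n = 1/(1 − a) = -1/347;  first 5 digits = (1, 0, 1, 1, 0)

v_2(a) = 2 ≥ 1, so the series converges in ℤ_2 to 1/(1 − a) = 1/(1 − 348) = -1/347. Expand this rational in ℤ_2: compute digits iteratively via d_i = x_i mod 2, x_{i+1} = (x_i − d_i)/2. The first 5 digits are (1, 0, 1, 1, 0).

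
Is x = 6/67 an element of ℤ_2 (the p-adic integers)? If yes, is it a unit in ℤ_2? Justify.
x ∈ ℤ_2 but not a unit; v_2(x) = 1 > 0

ℤ_2 = {x ∈ ℚ_2 : v_2(x) ≥ 0} and ℤ_2^× = {x ∈ ℤ_2 : v_2(x) = 0}. Here v_2(6/67) = v_2(num) − v_2(den) = 1; compare against these criteria.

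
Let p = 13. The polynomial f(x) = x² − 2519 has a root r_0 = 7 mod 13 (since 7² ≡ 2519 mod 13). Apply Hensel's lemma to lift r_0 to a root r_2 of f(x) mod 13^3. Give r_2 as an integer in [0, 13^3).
r_2 = 1294 (mod 2197)

Hensel's recurrence: r_{i+1} = r_i − f(r_i)·(f′(r_i))^{-1} mod 13^{i+2}, with f′(x) = 2x. Iterate:
  r_0 = 7 (mod 13)
  r_1 = 111 (mod 169)
  r_2 = 1294 (mod 2197)
Final: r_2 = 1294, and one checks f(r_2) ≡ 0 mod 13^3.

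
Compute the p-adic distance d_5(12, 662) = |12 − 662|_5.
d_5(12, 662) = 1/25

Step 1 — x − y = 12 − 662 = -650. Step 2 — v_5(-650) = 2 (factor: -650 = −(5^2 · 26); the sign does not affect v_p). Step 3 — |x − y|_5 = 5^{-2} = 1/25.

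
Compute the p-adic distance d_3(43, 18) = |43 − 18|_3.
d_3(43, 18) = 1

Step 1 — x − y = 43 − 18 = 25. Step 2 — v_3(25) = 0 (factor: 25 = (3^0 · 25); the sign does not affect v_p). Step 3 — |x − y|_3 = 3^{0} = 1.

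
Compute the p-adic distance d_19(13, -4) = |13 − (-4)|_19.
d_19(13, -4) = 1

Step 1 — x − y = 13 − (-4) = 17. Step 2 — v_19(17) = 0 (factor: 17 = (19^0 · 17); the sign does not affect v_p). Step 3 — |x − y|_19 = 19^{0} = 1.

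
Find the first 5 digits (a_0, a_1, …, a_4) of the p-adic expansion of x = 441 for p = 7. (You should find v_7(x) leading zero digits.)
(a_0, …, a_4) = (0, 0, 2, 1, 0)

v_7(441) = 2, so a_0 = ... = a_1 = 0. Factor out: x = 7^2 · u with u = 9 a unit in ℤ_7. Expand u iteratively via a_{v+i} = u_i mod 7, u_{i+1} = (u_i − a_{v+i})/7:
  u_0 = 9;  a_2 = 2;  u_1 = (u_0 − 2)/7 = 1
  u_1 = 1;  a_3 = 1;  u_2 = (u_1 − 1)/7 = 0
  u_2 = 0;  a_4 = 0;  u_3 = (u_2 − 0)/7 = 0
Digits: (0, 0, 2, 1, 0).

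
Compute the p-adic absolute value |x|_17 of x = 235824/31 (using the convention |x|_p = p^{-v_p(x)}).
|235824/31|_17 = 1/4913

Step 1 — compute v_17(x) by factoring powers of 17 out of the numerator and denominator: v_17(235824/31) = 3. Step 2 — apply |x|_p = p^{-v_p(x)} = 17^{-3} = 1/4913.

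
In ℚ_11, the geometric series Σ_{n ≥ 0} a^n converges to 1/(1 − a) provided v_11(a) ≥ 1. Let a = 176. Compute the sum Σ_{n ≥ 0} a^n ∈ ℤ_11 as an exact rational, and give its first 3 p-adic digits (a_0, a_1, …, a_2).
Σ a^n = 1/(1 − a) = -1/175;  first 3 digits = (1, 5, 4)

v_11(a) = 1 ≥ 1, so the series converges in ℤ_11 to 1/(1 − a) = 1/(1 − 176) = -1/175. Expand this rational in ℤ_11: compute digits iteratively via d_i = x_i mod 11, x_{i+1} = (x_i − d_i)/11. The first 3 digits are (1, 5, 4).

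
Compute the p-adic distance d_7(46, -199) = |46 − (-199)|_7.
d_7(46, -199) = 1/49

Step 1 — x − y = 46 − (-199) = 245. Step 2 — v_7(245) = 2 (factor: 245 = (7^2 · 5); the sign does not affect v_p). Step 3 — |x − y|_7 = 7^{-2} = 1/49.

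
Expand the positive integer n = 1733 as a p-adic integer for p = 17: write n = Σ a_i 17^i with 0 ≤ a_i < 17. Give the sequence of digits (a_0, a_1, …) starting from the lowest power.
(a_0, a_1, …) = (16, 16, 5)

Repeated division by 17 gives the digits low-to-high: 1733 = 16 + 16·17^1 + 5·17^2. Digit sequence: (16, 16, 5).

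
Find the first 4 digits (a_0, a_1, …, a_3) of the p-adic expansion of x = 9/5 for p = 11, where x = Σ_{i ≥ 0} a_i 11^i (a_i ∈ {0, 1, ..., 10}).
(a_0, …, a_3) = (4, 2, 2, 2)

v_11(9/5) = 0 (numerator and denominator both coprime to 11), so x ∈ ℤ_11^×. Compute digits iteratively via a_i = x_i mod 11, x_{i+1} = (x_i − a_i)/11, with x_0 = x:
  x_0 = 9/5;  a_0 = 4;  x_1 = (x_0 − 4)/11 = -1/5
  x_1 = -1/5;  a_1 = 2;  x_2 = (x_1 − 2)/11 = -1/5
  x_2 = -1/5;  a_2 = 2;  x_3 = (x_2 − 2)/11 = -1/5
  x_3 = -1/5;  a_3 = 2;  x_4 = (x_3 − 2)/11 = -1/5
Digits: (4, 2, 2, 2).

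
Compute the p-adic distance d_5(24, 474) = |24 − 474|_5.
d_5(24, 474) = 1/25

Step 1 — x − y = 24 − 474 = -450. Step 2 — v_5(-450) = 2 (factor: -450 = −(5^2 · 18); the sign does not affect v_p). Step 3 — |x − y|_5 = 5^{-2} = 1/25.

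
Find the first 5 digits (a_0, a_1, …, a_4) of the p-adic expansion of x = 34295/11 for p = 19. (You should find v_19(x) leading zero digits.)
(a_0, …, a_4) = (0, 0, 0, 16, 13)

v_19(34295/11) = 3, so a_0 = ... = a_2 = 0. Factor out: x = 19^3 · u with u = 5/11 a unit in ℤ_19. Expand u iteratively via a_{v+i} = u_i mod 19, u_{i+1} = (u_i − a_{v+i})/19:
  u_0 = 5/11;  a_3 = 16;  u_1 = (u_0 − 16)/19 = -9/11
  u_1 = -9/11;  a_4 = 13;  u_2 = (u_1 − 13)/19 = -8/11
Digits: (0, 0, 0, 16, 13).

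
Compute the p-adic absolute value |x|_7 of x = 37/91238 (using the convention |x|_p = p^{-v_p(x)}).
|37/91238|_7 = 2401

Step 1 — compute v_7(x) by factoring powers of 7 out of the numerator and denominator: v_7(37/91238) = -4. Step 2 — apply |x|_p = p^{-v_p(x)} = 7^{4} = 2401.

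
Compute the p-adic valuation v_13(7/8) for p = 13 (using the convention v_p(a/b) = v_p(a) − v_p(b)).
v_13(7/8) = 0

Factor powers of 13 from the numerator and denominator of the reduced fraction: 7 = 13^0 · 7 and 8 = 13^0 · 8. Apply v_p(a/b) = v_p(a) − v_p(b): v_13(7/8) = 0 − 0 = 0.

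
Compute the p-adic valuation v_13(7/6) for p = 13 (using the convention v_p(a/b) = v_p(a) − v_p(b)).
v_13(7/6) = 0

Factor powers of 13 from the numerator and denominator of the reduced fraction: 7 = 13^0 · 7 and 6 = 13^0 · 6. Apply v_p(a/b) = v_p(a) − v_p(b): v_13(7/6) = 0 − 0 = 0.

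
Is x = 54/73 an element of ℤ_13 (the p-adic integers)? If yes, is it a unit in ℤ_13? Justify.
x ∈ ℤ_13^× (unit); v_13(x) = 0

ℤ_13 = {x ∈ ℚ_13 : v_13(x) ≥ 0} and ℤ_13^× = {x ∈ ℤ_13 : v_13(x) = 0}. Here v_13(54/73) = v_13(num) − v_13(den) = 0; compare against these criteria.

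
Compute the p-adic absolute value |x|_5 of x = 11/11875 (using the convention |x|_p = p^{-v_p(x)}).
|11/11875|_5 = 625

Step 1 — compute v_5(x) by factoring powers of 5 out of the numerator and denominator: v_5(11/11875) = -4. Step 2 — apply |x|_p = p^{-v_p(x)} = 5^{4} = 625.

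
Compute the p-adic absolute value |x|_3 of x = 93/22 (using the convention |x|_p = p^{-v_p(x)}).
|93/22|_3 = 1/3

Step 1 — compute v_3(x) by factoring powers of 3 out of the numerator and denominator: v_3(93/22) = 1. Step 2 — apply |x|_p = p^{-v_p(x)} = 3^{-1} = 1/3.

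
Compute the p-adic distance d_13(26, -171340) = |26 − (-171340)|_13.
d_13(26, -171340) = 1/28561

Step 1 — x − y = 26 − (-171340) = 171366. Step 2 — v_13(171366) = 4 (factor: 171366 = (13^4 · 6); the sign does not affect v_p). Step 3 — |x − y|_13 = 13^{-4} = 1/28561.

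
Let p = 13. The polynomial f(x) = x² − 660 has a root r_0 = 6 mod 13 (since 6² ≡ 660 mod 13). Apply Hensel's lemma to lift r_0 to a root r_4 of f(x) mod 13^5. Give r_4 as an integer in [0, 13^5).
r_4 = 90642 (mod 371293)

Hensel's recurrence: r_{i+1} = r_i − f(r_i)·(f′(r_i))^{-1} mod 13^{i+2}, with f′(x) = 2x. Iterate:
  r_0 = 6 (mod 13)
  r_1 = 58 (mod 169)
  r_2 = 565 (mod 2197)
  r_3 = 4959 (mod 28561)
  r_4 = 90642 (mod 371293)
Final: r_4 = 90642, and one checks f(r_4) ≡ 0 mod 13^5.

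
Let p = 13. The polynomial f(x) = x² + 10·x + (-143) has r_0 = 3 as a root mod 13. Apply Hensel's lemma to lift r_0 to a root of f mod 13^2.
r_1 = 94 (mod 169)

Hensel: r_{i+1} = r_i − f(r_i)·(f′(r_i))^{-1} mod 13^{i+2}, f′(x) = 2x + 10. Iterate:
  r_0 = 3 (mod 13)
  r_1 = 94 (mod 169)
Final: r = 94 satisfies f(r) ≡ 0 mod 13^2.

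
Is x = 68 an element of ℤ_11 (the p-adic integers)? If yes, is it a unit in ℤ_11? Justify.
x ∈ ℤ_11^× (unit); v_11(x) = 0

ℤ_11 = {x ∈ ℚ_11 : v_11(x) ≥ 0} and ℤ_11^× = {x ∈ ℤ_11 : v_11(x) = 0}. Here v_11(68) = v_11(num) − v_11(den) = 0; compare against these criteria.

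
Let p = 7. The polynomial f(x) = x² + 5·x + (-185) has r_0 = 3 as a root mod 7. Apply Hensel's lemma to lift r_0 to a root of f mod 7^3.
r_2 = 227 (mod 343)

Hensel: r_{i+1} = r_i − f(r_i)·(f′(r_i))^{-1} mod 7^{i+2}, f′(x) = 2x + 5. Iterate:
  r_0 = 3 (mod 7)
  r_1 = 31 (mod 49)
  r_2 = 227 (mod 343)
Final: r = 227 satisfies f(r) ≡ 0 mod 7^3.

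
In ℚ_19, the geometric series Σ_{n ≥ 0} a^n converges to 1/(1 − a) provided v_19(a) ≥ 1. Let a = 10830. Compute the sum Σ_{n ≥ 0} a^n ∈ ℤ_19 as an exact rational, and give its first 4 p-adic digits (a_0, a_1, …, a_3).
Σ a^n = 1/(1 − a) = -1/10829;  first 4 digits = (1, 0, 11, 1)

v_19(a) = 2 ≥ 1, so the series converges in ℤ_19 to 1/(1 − a) = 1/(1 − 10830) = -1/10829. Expand this rational in ℤ_19: compute digits iteratively via d_i = x_i mod 19, x_{i+1} = (x_i − d_i)/19. The first 4 digits are (1, 0, 11, 1).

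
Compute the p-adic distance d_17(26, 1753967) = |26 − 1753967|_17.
d_17(26, 1753967) = 1/83521

Step 1 — x − y = 26 − 1753967 = -1753941. Step 2 — v_17(-1753941) = 4 (factor: -1753941 = −(17^4 · 21); the sign does not affect v_p). Step 3 — |x − y|_17 = 17^{-4} = 1/83521.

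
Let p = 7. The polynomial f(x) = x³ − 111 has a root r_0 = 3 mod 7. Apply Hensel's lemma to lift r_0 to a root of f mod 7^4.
r_3 = 17 (mod 2401)

Hensel: r_{i+1} = r_i − f(r_i)/f′(r_i) mod 7^{i+2}, where f′(x) = 3x². Iterate:
  r_0 = 3 (mod 7)
  r_1 = 17 (mod 49)
  r_2 = 17 (mod 343)
  r_3 = 17 (mod 2401)
Final: r = 17 with f(r) ≡ 0 mod 7^4.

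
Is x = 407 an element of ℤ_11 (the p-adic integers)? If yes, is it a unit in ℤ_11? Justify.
x ∈ ℤ_11 but not a unit; v_11(x) = 1 > 0

ℤ_11 = {x ∈ ℚ_11 : v_11(x) ≥ 0} and ℤ_11^× = {x ∈ ℤ_11 : v_11(x) = 0}. Here v_11(407) = v_11(num) − v_11(den) = 1; compare against these criteria.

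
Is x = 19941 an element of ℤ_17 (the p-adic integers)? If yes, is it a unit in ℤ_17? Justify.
x ∈ ℤ_17 but not a unit; v_17(x) = 2 > 0

ℤ_17 = {x ∈ ℚ_17 : v_17(x) ≥ 0} and ℤ_17^× = {x ∈ ℤ_17 : v_17(x) = 0}. Here v_17(19941) = v_17(num) − v_17(den) = 2; compare against these criteria.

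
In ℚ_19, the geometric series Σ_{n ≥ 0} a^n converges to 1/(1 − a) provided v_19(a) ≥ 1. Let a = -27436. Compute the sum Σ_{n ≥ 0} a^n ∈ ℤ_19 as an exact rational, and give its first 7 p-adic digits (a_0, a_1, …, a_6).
Σ a^n = 1/(1 − a) = 1/27437;  first 7 digits = (1, 0, 0, 15, 18, 18, 15)

v_19(a) = 3 ≥ 1, so the series converges in ℤ_19 to 1/(1 − a) = 1/(1 − (-27436)) = 1/27437. Expand this rational in ℤ_19: compute digits iteratively via d_i = x_i mod 19, x_{i+1} = (x_i − d_i)/19. The first 7 digits are (1, 0, 0, 15, 18, 18, 15).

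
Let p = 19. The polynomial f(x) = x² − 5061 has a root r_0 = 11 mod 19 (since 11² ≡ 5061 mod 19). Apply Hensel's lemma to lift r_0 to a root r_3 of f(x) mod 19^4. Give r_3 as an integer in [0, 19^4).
r_3 = 28853 (mod 130321)

Hensel's recurrence: r_{i+1} = r_i − f(r_i)·(f′(r_i))^{-1} mod 19^{i+2}, with f′(x) = 2x. Iterate:
  r_0 = 11 (mod 19)
  r_1 = 334 (mod 361)
  r_2 = 1417 (mod 6859)
  r_3 = 28853 (mod 130321)
Final: r_3 = 28853, and one checks f(r_3) ≡ 0 mod 19^4.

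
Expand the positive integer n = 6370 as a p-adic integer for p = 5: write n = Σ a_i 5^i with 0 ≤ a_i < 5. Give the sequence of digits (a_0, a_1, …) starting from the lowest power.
(a_0, a_1, …) = (0, 4, 4, 0, 0, 2)

Repeated division by 5 gives the digits low-to-high: 6370 = 4·5^1 + 4·5^2 + 2·5^5. Digit sequence: (0, 4, 4, 0, 0, 2).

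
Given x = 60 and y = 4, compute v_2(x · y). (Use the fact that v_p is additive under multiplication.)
v_2(240) = 4

v_p(x) = 2 (factor: 60 = 2^2 · 15); v_p(y) = 2 (factor: 4 = 2^2 · 1). Additivity: v_p(xy) = v_p(x) + v_p(y) = 2 + 2 = 4. (Direct check: xy = 240 = 2^4 · (15).)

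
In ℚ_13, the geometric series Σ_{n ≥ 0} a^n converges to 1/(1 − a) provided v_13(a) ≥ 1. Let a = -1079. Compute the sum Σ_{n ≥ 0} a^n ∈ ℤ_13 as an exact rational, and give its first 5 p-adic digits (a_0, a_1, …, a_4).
Σ a^n = 1/(1 − a) = 1/1080;  first 5 digits = (1, 8, 5, 1, 11)

v_13(a) = 1 ≥ 1, so the series converges in ℤ_13 to 1/(1 − a) = 1/(1 − (-1079)) = 1/1080. Expand this rational in ℤ_13: compute digits iteratively via d_i = x_i mod 13, x_{i+1} = (x_i − d_i)/13. The first 5 digits are (1, 8, 5, 1, 11).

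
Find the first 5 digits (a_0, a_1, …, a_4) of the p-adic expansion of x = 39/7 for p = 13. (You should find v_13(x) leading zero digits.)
(a_0, …, a_4) = (0, 6, 7, 5, 7)

v_13(39/7) = 1, so a_0 = ... = a_0 = 0. Factor out: x = 13^1 · u with u = 3/7 a unit in ℤ_13. Expand u iteratively via a_{v+i} = u_i mod 13, u_{i+1} = (u_i − a_{v+i})/13:
  u_0 = 3/7;  a_1 = 6;  u_1 = (u_0 − 6)/13 = -3/7
  u_1 = -3/7;  a_2 = 7;  u_2 = (u_1 − 7)/13 = -4/7
  u_2 = -4/7;  a_3 = 5;  u_3 = (u_2 − 5)/13 = -3/7
  u_3 = -3/7;  a_4 = 7;  u_4 = (u_3 − 7)/13 = -4/7
Digits: (0, 6, 7, 5, 7).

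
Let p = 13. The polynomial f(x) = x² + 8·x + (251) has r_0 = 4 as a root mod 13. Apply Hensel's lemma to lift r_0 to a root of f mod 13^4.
r_3 = 2721 (mod 28561)

Hensel: r_{i+1} = r_i − f(r_i)·(f′(r_i))^{-1} mod 13^{i+2}, f′(x) = 2x + 8. Iterate:
  r_0 = 4 (mod 13)
  r_1 = 17 (mod 169)
  r_2 = 524 (mod 2197)
  r_3 = 2721 (mod 28561)
Final: r = 2721 satisfies f(r) ≡ 0 mod 13^4.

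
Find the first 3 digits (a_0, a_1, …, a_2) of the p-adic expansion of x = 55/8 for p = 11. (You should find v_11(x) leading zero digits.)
(a_0, …, a_2) = (0, 2, 4)

v_11(55/8) = 1, so a_0 = ... = a_0 = 0. Factor out: x = 11^1 · u with u = 5/8 a unit in ℤ_11. Expand u iteratively via a_{v+i} = u_i mod 11, u_{i+1} = (u_i − a_{v+i})/11:
  u_0 = 5/8;  a_1 = 2;  u_1 = (u_0 − 2)/11 = -1/8
  u_1 = -1/8;  a_2 = 4;  u_2 = (u_1 − 4)/11 = -3/8
Digits: (0, 2, 4).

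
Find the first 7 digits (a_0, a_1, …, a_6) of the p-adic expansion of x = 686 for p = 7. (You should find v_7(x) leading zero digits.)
(a_0, …, a_6) = (0, 0, 0, 2, 0, 0, 0)

v_7(686) = 3, so a_0 = ... = a_2 = 0. Factor out: x = 7^3 · u with u = 2 a unit in ℤ_7. Expand u iteratively via a_{v+i} = u_i mod 7, u_{i+1} = (u_i − a_{v+i})/7:
  u_0 = 2;  a_3 = 2;  u_1 = (u_0 − 2)/7 = 0
  u_1 = 0;  a_4 = 0;  u_2 = (u_1 − 0)/7 = 0
  u_2 = 0;  a_5 = 0;  u_3 = (u_2 − 0)/7 = 0
  u_3 = 0;  a_6 = 0;  u_4 = (u_3 − 0)/7 = 0
Digits: (0, 0, 0, 2, 0, 0, 0).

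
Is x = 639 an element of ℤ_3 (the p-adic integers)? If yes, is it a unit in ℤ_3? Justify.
x ∈ ℤ_3 but not a unit; v_3(x) = 2 > 0

ℤ_3 = {x ∈ ℚ_3 : v_3(x) ≥ 0} and ℤ_3^× = {x ∈ ℤ_3 : v_3(x) = 0}. Here v_3(639) = v_3(num) − v_3(den) = 2; compare against these criteria.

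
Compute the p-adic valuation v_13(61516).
v_13(61516) = 3

v_13(n) is the largest exponent k such that 13^k divides n. Factor out: 61516 = 13^3 · 28. (Sign doesn't affect v_p.) So v_13(61516) = 3.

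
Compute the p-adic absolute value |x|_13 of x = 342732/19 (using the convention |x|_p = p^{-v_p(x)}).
|342732/19|_13 = 1/28561

Step 1 — compute v_13(x) by factoring powers of 13 out of the numerator and denominator: v_13(342732/19) = 4. Step 2 — apply |x|_p = p^{-v_p(x)} = 13^{-4} = 1/28561.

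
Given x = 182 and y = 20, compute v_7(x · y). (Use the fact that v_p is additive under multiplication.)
v_7(3640) = 1

v_p(x) = 1 (factor: 182 = 7^1 · 26); v_p(y) = 0 (factor: 20 = 7^0 · 20). Additivity: v_p(xy) = v_p(x) + v_p(y) = 1 + 0 = 1. (Direct check: xy = 3640 = 7^1 · (520).)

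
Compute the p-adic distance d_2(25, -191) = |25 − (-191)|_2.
d_2(25, -191) = 1/8

Step 1 — x − y = 25 − (-191) = 216. Step 2 — v_2(216) = 3 (factor: 216 = (2^3 · 27); the sign does not affect v_p). Step 3 — |x − y|_2 = 2^{-3} = 1/8.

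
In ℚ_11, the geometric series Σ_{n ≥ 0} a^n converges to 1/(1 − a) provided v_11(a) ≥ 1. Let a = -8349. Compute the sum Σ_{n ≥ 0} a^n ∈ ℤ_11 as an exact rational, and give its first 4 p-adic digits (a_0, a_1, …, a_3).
Σ a^n = 1/(1 − a) = 1/8350;  first 4 digits = (1, 0, 8, 4)

v_11(a) = 2 ≥ 1, so the series converges in ℤ_11 to 1/(1 − a) = 1/(1 − (-8349)) = 1/8350. Expand this rational in ℤ_11: compute digits iteratively via d_i = x_i mod 11, x_{i+1} = (x_i − d_i)/11. The first 4 digits are (1, 0, 8, 4).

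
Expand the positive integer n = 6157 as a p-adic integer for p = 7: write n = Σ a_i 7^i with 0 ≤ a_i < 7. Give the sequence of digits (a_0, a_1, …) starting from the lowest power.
(a_0, a_1, …) = (4, 4, 6, 3, 2)

Repeated division by 7 gives the digits low-to-high: 6157 = 4 + 4·7^1 + 6·7^2 + 3·7^3 + 2·7^4. Digit sequence: (4, 4, 6, 3, 2).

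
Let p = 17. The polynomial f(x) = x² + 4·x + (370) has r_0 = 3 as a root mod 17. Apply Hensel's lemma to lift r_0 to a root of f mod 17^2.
r_1 = 224 (mod 289)

Hensel: r_{i+1} = r_i − f(r_i)·(f′(r_i))^{-1} mod 17^{i+2}, f′(x) = 2x + 4. Iterate:
  r_0 = 3 (mod 17)
  r_1 = 224 (mod 289)
Final: r = 224 satisfies f(r) ≡ 0 mod 17^2.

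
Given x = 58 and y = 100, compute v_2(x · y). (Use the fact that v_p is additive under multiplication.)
v_2(5800) = 3

v_p(x) = 1 (factor: 58 = 2^1 · 29); v_p(y) = 2 (factor: 100 = 2^2 · 25). Additivity: v_p(xy) = v_p(x) + v_p(y) = 1 + 2 = 3. (Direct check: xy = 5800 = 2^3 · (725).)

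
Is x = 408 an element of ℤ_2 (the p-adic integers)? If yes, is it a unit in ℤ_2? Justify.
x ∈ ℤ_2 but not a unit; v_2(x) = 3 > 0

ℤ_2 = {x ∈ ℚ_2 : v_2(x) ≥ 0} and ℤ_2^× = {x ∈ ℤ_2 : v_2(x) = 0}. Here v_2(408) = v_2(num) − v_2(den) = 3; compare against these criteria.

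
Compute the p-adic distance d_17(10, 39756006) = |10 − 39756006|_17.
d_17(10, 39756006) = 1/1419857

Step 1 — x − y = 10 − 39756006 = -39755996. Step 2 — v_17(-39755996) = 5 (factor: -39755996 = −(17^5 · 28); the sign does not affect v_p). Step 3 — |x − y|_17 = 17^{-5} = 1/1419857.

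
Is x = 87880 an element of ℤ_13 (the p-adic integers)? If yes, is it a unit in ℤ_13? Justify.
x ∈ ℤ_13 but not a unit; v_13(x) = 3 > 0

ℤ_13 = {x ∈ ℚ_13 : v_13(x) ≥ 0} and ℤ_13^× = {x ∈ ℤ_13 : v_13(x) = 0}. Here v_13(87880) = v_13(num) − v_13(den) = 3; compare against these criteria.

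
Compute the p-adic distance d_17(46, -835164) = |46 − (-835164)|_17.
d_17(46, -835164) = 1/83521

Step 1 — x − y = 46 − (-835164) = 835210. Step 2 — v_17(835210) = 4 (factor: 835210 = (17^4 · 10); the sign does not affect v_p). Step 3 — |x − y|_17 = 17^{-4} = 1/83521.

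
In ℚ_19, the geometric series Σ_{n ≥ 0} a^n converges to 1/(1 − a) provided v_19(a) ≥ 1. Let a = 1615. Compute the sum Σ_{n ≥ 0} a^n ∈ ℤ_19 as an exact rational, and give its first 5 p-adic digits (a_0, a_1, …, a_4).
Σ a^n = 1/(1 − a) = -1/1614;  first 5 digits = (1, 9, 9, 7, 10)

v_19(a) = 1 ≥ 1, so the series converges in ℤ_19 to 1/(1 − a) = 1/(1 − 1615) = -1/1614. Expand this rational in ℤ_19: compute digits iteratively via d_i = x_i mod 19, x_{i+1} = (x_i − d_i)/19. The first 5 digits are (1, 9, 9, 7, 10).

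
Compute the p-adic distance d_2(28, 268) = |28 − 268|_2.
d_2(28, 268) = 1/16

Step 1 — x − y = 28 − 268 = -240. Step 2 — v_2(-240) = 4 (factor: -240 = −(2^4 · 15); the sign does not affect v_p). Step 3 — |x − y|_2 = 2^{-4} = 1/16.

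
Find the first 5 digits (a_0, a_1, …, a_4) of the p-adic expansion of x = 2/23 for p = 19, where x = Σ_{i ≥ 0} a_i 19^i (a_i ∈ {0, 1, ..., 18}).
(a_0, …, a_4) = (10, 16, 14, 5, 3)

v_19(2/23) = 0 (numerator and denominator both coprime to 19), so x ∈ ℤ_19^×. Compute digits iteratively via a_i = x_i mod 19, x_{i+1} = (x_i − a_i)/19, with x_0 = x:
  x_0 = 2/23;  a_0 = 10;  x_1 = (x_0 − 10)/19 = -12/23
  x_1 = -12/23;  a_1 = 16;  x_2 = (x_1 − 16)/19 = -20/23
  x_2 = -20/23;  a_2 = 14;  x_3 = (x_2 − 14)/19 = -18/23
  x_3 = -18/23;  a_3 = 5;  x_4 = (x_3 − 5)/19 = -7/23
  x_4 = -7/23;  a_4 = 3;  x_5 = (x_4 − 3)/19 = -4/23
Digits: (10, 16, 14, 5, 3).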